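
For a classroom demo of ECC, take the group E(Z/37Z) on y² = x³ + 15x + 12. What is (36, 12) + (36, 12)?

tangent at (36, 12): λ = (3·36² + 15)/(2·12) ≡ 18/24. 24⁻¹ ≡ 17 (mod 37), so λ ≡ 18·17 ≡ 10.
  x = λ² - 36 - 36 = 100 - 72 ≡ 28; y = λ·(36 - 28) - 12 ≡ 31. → (28, 31)

(28, 31)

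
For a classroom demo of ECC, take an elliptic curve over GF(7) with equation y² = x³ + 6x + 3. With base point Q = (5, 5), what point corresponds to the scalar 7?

Double-and-add on 7 = (111)₂. Start with Q = (5, 5) for the leading 1-bit.
double: tangent at (5, 5): λ = (3·5² + 6)/(2·5) ≡ 4/3. 3⁻¹ ≡ 5 (mod 7) since 3·5 = 15 ≡ 1, so λ ≡ 4·5 ≡ 6.
  x = λ² - 5 - 5 = 36 - 10 ≡ 5; y = λ·(5 - 5) - 5 ≡ 2. → (5, 2)
add Q: (5, 2) + (5, 5): same x and y₁ ≡ -y₂, so the sum is O.
double: O + O = O (identity).
add Q: O + (5, 5) = (5, 5) (identity).

(5, 5)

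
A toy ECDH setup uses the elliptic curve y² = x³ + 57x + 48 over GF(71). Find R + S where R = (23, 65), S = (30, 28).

(30, 43)

(23, 65) + (30, 28). λ = (28 - 65)/(30 - 23) ≡ 34/7 mod 71. 7⁻¹ ≡ 61 (mod 71), so λ ≡ 15.
  x = λ² - 23 - 30 = 225 - 53 ≡ 30; y = λ·(23 - 30) - 65 ≡ 43. → (30, 43)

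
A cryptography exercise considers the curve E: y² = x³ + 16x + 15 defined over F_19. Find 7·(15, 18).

Write Q = (15, 18).
Double-and-add on 7 = (111)₂. Start with Q = (15, 18) for the leading 1-bit.
double: tangent at (15, 18): λ = (3·15² + 16)/(2·18) ≡ 7/17. 17⁻¹ ≡ 9 (mod 19) since 17·9 = 153 ≡ 1, so λ ≡ 7·9 ≡ 6.
  x = λ² - 15 - 15 = 36 - 30 ≡ 6; y = λ·(15 - 6) - 18 ≡ 17. → (6, 17)
add Q: (6, 17) + (15, 18). λ = (18 - 17)/(15 - 6) ≡ 1/9 mod 19. 9⁻¹ ≡ 17 (mod 19) since 9·17 = 153 ≡ 1, so λ ≡ 17.
  x = λ² - 6 - 15 = 289 - 21 ≡ 2; y = λ·(6 - 2) - 17 ≡ 13. → (2, 13)
double: tangent at (2, 13): λ = (3·2² + 16)/(2·13) ≡ 9/7. 7⁻¹ ≡ 11 (mod 19) since 7·11 = 77 ≡ 1, so λ ≡ 9·11 ≡ 4.
  x = λ² - 2 - 2 = 16 - 4 ≡ 12; y = λ·(2 - 12) - 13 ≡ 4. → (12, 4)
add Q: (12, 4) + (15, 18). λ = (18 - 4)/(15 - 12) ≡ 14/3 mod 19. 3⁻¹ ≡ 13 (mod 19) since 3·13 = 39 ≡ 1, so λ ≡ 11.
  x = λ² - 12 - 15 = 121 - 27 ≡ 18; y = λ·(12 - 18) - 4 ≡ 6. → (18, 6)

(18, 6)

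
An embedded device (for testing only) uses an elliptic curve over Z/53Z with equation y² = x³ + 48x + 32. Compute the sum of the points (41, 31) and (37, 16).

(52, 47)

(41, 31) + (37, 16). λ = (16 - 31)/(37 - 41) ≡ 38/49 mod 53. 49⁻¹ ≡ 13 (mod 53), so λ ≡ 17.
  x = λ² - 41 - 37 = 289 - 78 ≡ 52; y = λ·(41 - 52) - 31 ≡ 47. → (52, 47)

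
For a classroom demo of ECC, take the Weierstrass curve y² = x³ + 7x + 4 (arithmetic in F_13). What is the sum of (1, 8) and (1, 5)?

O

The two points share x = 1 and their y-coordinates satisfy 8 + 5 ≡ 0 (mod 13), so they are inverses. Their sum is O.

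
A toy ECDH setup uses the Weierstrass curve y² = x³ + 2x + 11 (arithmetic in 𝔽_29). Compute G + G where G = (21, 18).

(7, 22)

tangent at (21, 18): λ = (3·21² + 2)/(2·18) ≡ 20/7. 7⁻¹ ≡ 25 (mod 29) since 7·25 = 175 ≡ 1, so λ ≡ 20·25 ≡ 7.
  x = λ² - 21 - 21 = 49 - 42 ≡ 7; y = λ·(21 - 7) - 18 ≡ 22. → (7, 22)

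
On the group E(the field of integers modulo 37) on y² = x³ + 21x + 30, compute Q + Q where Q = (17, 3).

tangent at (17, 3): λ = (3·17² + 21)/(2·3) ≡ 0/6. 6⁻¹ ≡ 31 (mod 37), so λ ≡ 0·31 ≡ 0.
  x = λ² - 17 - 17 = 0 - 34 ≡ 3; y = λ·(17 - 3) - 3 ≡ 34. → (3, 34)

(3, 34)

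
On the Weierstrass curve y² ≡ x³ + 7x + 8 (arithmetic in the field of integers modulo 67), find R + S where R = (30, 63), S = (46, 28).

(62, 7)

(30, 63) + (46, 28). λ = (28 - 63)/(46 - 30) ≡ 32/16 mod 67. 16⁻¹ ≡ 21 (mod 67), so λ ≡ 2.
  x = λ² - 30 - 46 = 4 - 76 ≡ 62; y = λ·(30 - 62) - 63 ≡ 7. → (62, 7)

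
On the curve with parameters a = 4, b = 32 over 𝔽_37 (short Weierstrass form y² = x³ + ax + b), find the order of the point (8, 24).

12

2P: tangent at (8, 24): λ = (3·8² + 4)/(2·24) ≡ 11/11. 11⁻¹ ≡ 27 (mod 37) since 11·27 = 297 ≡ 1, so λ ≡ 11·27 ≡ 1.
  x = λ² - 8 - 8 = 1 - 16 ≡ 22; y = λ·(8 - 22) - 24 ≡ 36. → (22, 36)
3P: (22, 36) + (8, 24). λ = (24 - 36)/(8 - 22) ≡ 25/23 mod 37. 23⁻¹ ≡ 29 (mod 37), so λ ≡ 22.
  x = λ² - 22 - 8 = 484 - 30 ≡ 10; y = λ·(22 - 10) - 36 ≡ 6. → (10, 6)
4P: (10, 6) + (8, 24). λ = (24 - 6)/(8 - 10) ≡ 18/35 mod 37. 35⁻¹ ≡ 18 (mod 37) since 35·18 = 630 ≡ 1, so λ ≡ 28.
  x = λ² - 10 - 8 = 784 - 18 ≡ 26; y = λ·(10 - 26) - 6 ≡ 27. → (26, 27)
5P: (26, 27) + (8, 24). λ = (24 - 27)/(8 - 26) ≡ 34/19 mod 37. 19⁻¹ ≡ 2 (mod 37), so λ ≡ 31.
  x = λ² - 26 - 8 = 961 - 34 ≡ 2; y = λ·(26 - 2) - 27 ≡ 14. → (2, 14)
6P: (2, 14) + (8, 24). λ = (24 - 14)/(8 - 2) ≡ 10/6 mod 37. 6⁻¹ ≡ 31 (mod 37) since 6·31 = 186 ≡ 1, so λ ≡ 14.
  x = λ² - 2 - 8 = 196 - 10 ≡ 1; y = λ·(2 - 1) - 14 ≡ 0. → (1, 0)
7P: (1, 0) + (8, 24). λ = (24 - 0)/(8 - 1) ≡ 24/7 mod 37. 7⁻¹ ≡ 16 (mod 37), so λ ≡ 14.
  x = λ² - 1 - 8 = 196 - 9 ≡ 2; y = λ·(1 - 2) - 0 ≡ 23. → (2, 23)
8P: (2, 23) + (8, 24). λ = (24 - 23)/(8 - 2) ≡ 1/6 mod 37. 6⁻¹ ≡ 31 (mod 37) since 6·31 = 186 ≡ 1, so λ ≡ 31.
  x = λ² - 2 - 8 = 961 - 10 ≡ 26; y = λ·(2 - 26) - 23 ≡ 10. → (26, 10)
9P: (26, 10) + (8, 24). λ = (24 - 10)/(8 - 26) ≡ 14/19 mod 37. 19⁻¹ ≡ 2 (mod 37) since 19·2 = 38 ≡ 1, so λ ≡ 28.
  x = λ² - 26 - 8 = 784 - 34 ≡ 10; y = λ·(26 - 10) - 10 ≡ 31. → (10, 31)
10P: (10, 31) + (8, 24). λ = (24 - 31)/(8 - 10) ≡ 30/35 mod 37. 35⁻¹ ≡ 18 (mod 37), so λ ≡ 22.
  x = λ² - 10 - 8 = 484 - 18 ≡ 22; y = λ·(10 - 22) - 31 ≡ 1. → (22, 1)
11P: (22, 1) + (8, 24). λ = (24 - 1)/(8 - 22) ≡ 23/23 mod 37. 23⁻¹ ≡ 29 (mod 37), so λ ≡ 1.
  x = λ² - 22 - 8 = 1 - 30 ≡ 8; y = λ·(22 - 8) - 1 ≡ 13. → (8, 13)
12P: (8, 13) + (8, 24): same x and y₁ ≡ -y₂, so the sum is ∞.
12P = ∞, so the order is 12.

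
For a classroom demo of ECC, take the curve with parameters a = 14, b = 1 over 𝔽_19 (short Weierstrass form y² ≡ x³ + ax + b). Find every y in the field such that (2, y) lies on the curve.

none

x³ + 14x + 1 = 37 ≡ 18 (mod 19).
18 is a non-residue mod 19; no y exists.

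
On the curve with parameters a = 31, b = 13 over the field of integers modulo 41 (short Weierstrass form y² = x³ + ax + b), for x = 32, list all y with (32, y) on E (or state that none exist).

none

x³ + 31x + 13 = 33773 ≡ 30 (mod 41).
30 is a non-residue mod 41; no y exists.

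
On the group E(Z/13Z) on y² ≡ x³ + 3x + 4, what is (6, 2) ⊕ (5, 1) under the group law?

(6, 2) + (5, 1). λ = (1 - 2)/(5 - 6) ≡ 12/12 mod 13. 12⁻¹ ≡ 12 (mod 13), so λ ≡ 1.
  x = λ² - 6 - 5 = 1 - 11 ≡ 3; y = λ·(6 - 3) - 2 ≡ 1. → (3, 1)

(3, 1)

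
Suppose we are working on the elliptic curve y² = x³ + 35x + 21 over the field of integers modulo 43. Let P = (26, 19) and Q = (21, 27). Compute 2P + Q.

(10, 9)

First 2P:
Repeated addition: build up to 2P.
2P: tangent at (26, 19): λ = (3·26² + 35)/(2·19) ≡ 42/38. 38⁻¹ ≡ 17 (mod 43), so λ ≡ 42·17 ≡ 26.
  x = λ² - 26 - 26 = 676 - 52 ≡ 22; y = λ·(26 - 22) - 19 ≡ 42. → (22, 42)
2P = (22, 42).
Finally 2P + Q:
(22, 42) + (21, 27). λ = (27 - 42)/(21 - 22) ≡ 28/42 mod 43. 42⁻¹ ≡ 42 (mod 43), so λ ≡ 15.
  x = λ² - 22 - 21 = 225 - 43 ≡ 10; y = λ·(22 - 10) - 42 ≡ 9. → (10, 9)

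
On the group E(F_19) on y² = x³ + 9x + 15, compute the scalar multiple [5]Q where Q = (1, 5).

(14, 4)

Double-and-add on 5 = (101)₂. Start with Q = (1, 5) for the leading 1-bit.
double: tangent at (1, 5): λ = (3·1² + 9)/(2·5) ≡ 12/10. 10⁻¹ ≡ 2 (mod 19), so λ ≡ 12·2 ≡ 5.
  x = λ² - 1 - 1 = 25 - 2 ≡ 4; y = λ·(1 - 4) - 5 ≡ 18. → (4, 18)
double: tangent at (4, 18): λ = (3·4² + 9)/(2·18) ≡ 0/17. 17⁻¹ ≡ 9 (mod 19) since 17·9 = 153 ≡ 1, so λ ≡ 0·9 ≡ 0.
  x = λ² - 4 - 4 = 0 - 8 ≡ 11; y = λ·(4 - 11) - 18 ≡ 1. → (11, 1)
add Q: (11, 1) + (1, 5). λ = (5 - 1)/(1 - 11) ≡ 4/9 mod 19. 9⁻¹ ≡ 17 (mod 19) since 9·17 = 153 ≡ 1, so λ ≡ 11.
  x = λ² - 11 - 1 = 121 - 12 ≡ 14; y = λ·(11 - 14) - 1 ≡ 4. → (14, 4)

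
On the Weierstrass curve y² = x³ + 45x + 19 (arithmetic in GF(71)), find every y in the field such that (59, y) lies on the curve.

none

x³ + 45x + 19 = 208053 ≡ 23 (mod 71).
23 is a non-residue mod 71; no y exists.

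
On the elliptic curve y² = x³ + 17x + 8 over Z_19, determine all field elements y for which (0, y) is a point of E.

none

x³ + 17x + 8 = 8 ≡ 8 (mod 19).
8 is a non-residue mod 19; no y exists.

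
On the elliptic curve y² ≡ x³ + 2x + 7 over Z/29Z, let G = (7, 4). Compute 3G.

(21, 28)

Repeated addition: build up to 3G.
2G: tangent at (7, 4): λ = (3·7² + 2)/(2·4) ≡ 4/8. 8⁻¹ ≡ 11 (mod 29) since 8·11 = 88 ≡ 1, so λ ≡ 4·11 ≡ 15.
  x = λ² - 7 - 7 = 225 - 14 ≡ 8; y = λ·(7 - 8) - 4 ≡ 10. → (8, 10)
3G: (8, 10) + (7, 4). λ = (4 - 10)/(7 - 8) ≡ 23/28 mod 29. 28⁻¹ ≡ 28 (mod 29), so λ ≡ 6.
  x = λ² - 8 - 7 = 36 - 15 ≡ 21; y = λ·(8 - 21) - 10 ≡ 28. → (21, 28)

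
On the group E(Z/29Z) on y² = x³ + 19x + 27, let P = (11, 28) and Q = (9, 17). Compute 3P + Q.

First 3P:
Repeated addition: build up to 3P.
2P: tangent at (11, 28): λ = (3·11² + 19)/(2·28) ≡ 5/27. 27⁻¹ ≡ 14 (mod 29), so λ ≡ 5·14 ≡ 12.
  x = λ² - 11 - 11 = 144 - 22 ≡ 6; y = λ·(11 - 6) - 28 ≡ 3. → (6, 3)
3P: (6, 3) + (11, 28). λ = (28 - 3)/(11 - 6) ≡ 25/5 mod 29. 5⁻¹ ≡ 6 (mod 29), so λ ≡ 5.
  x = λ² - 6 - 11 = 25 - 17 ≡ 8; y = λ·(6 - 8) - 3 ≡ 16. → (8, 16)
3P = (8, 16).
Finally 3P + Q:
(8, 16) + (9, 17). λ = (17 - 16)/(9 - 8) ≡ 1/1 mod 29. 1⁻¹ ≡ 1 (mod 29) since 1·1 = 1 ≡ 1, so λ ≡ 1.
  x = λ² - 8 - 9 = 1 - 17 ≡ 13; y = λ·(8 - 13) - 16 ≡ 8. → (13, 8)

(13, 8)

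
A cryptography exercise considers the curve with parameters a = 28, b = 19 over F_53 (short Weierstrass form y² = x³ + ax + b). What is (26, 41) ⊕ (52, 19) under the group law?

(3, 17)

(26, 41) + (52, 19). λ = (19 - 41)/(52 - 26) ≡ 31/26 mod 53. 26⁻¹ ≡ 51 (mod 53), so λ ≡ 44.
  x = λ² - 26 - 52 = 1936 - 78 ≡ 3; y = λ·(26 - 3) - 41 ≡ 17. → (3, 17)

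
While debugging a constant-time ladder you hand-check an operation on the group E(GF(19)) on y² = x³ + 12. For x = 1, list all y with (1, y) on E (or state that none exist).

none

x³ + 0x + 12 = 13 ≡ 13 (mod 19).
13 is a non-residue mod 19; no y exists.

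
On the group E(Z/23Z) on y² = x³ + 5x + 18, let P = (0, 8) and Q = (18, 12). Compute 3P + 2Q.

First 3P:
Repeated addition: build up to 3P.
2P: tangent at (0, 8): λ = (3·0² + 5)/(2·8) ≡ 5/16. 16⁻¹ ≡ 13 (mod 23) since 16·13 = 208 ≡ 1, so λ ≡ 5·13 ≡ 19.
  x = λ² - 0 - 0 = 361 - 0 ≡ 16; y = λ·(0 - 16) - 8 ≡ 10. → (16, 10)
3P: (16, 10) + (0, 8). λ = (8 - 10)/(0 - 16) ≡ 21/7 mod 23. 7⁻¹ ≡ 10 (mod 23), so λ ≡ 3.
  x = λ² - 16 - 0 = 9 - 16 ≡ 16; y = λ·(16 - 16) - 10 ≡ 13. → (16, 13)
3P = (16, 13).
Next 2Q:
Repeated addition: build up to 2Q.
2Q: tangent at (18, 12): λ = (3·18² + 5)/(2·12) ≡ 11/1. 1⁻¹ ≡ 1 (mod 23), so λ ≡ 11·1 ≡ 11.
  x = λ² - 18 - 18 = 121 - 36 ≡ 16; y = λ·(18 - 16) - 12 ≡ 10. → (16, 10)
2Q = (16, 10).
Finally 3P + 2Q:
(16, 13) + (16, 10): same x and y₁ ≡ -y₂, so the sum is ∞.

O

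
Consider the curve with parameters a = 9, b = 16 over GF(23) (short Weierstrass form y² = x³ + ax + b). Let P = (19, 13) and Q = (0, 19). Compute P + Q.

(12, 9)

(19, 13) + (0, 19). λ = (19 - 13)/(0 - 19) ≡ 6/4 mod 23. 4⁻¹ ≡ 6 (mod 23) since 4·6 = 24 ≡ 1, so λ ≡ 13.
  x = λ² - 19 - 0 = 169 - 19 ≡ 12; y = λ·(19 - 12) - 13 ≡ 9. → (12, 9)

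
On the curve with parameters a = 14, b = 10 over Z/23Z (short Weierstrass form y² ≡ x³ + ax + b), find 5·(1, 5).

(17, 3)

Write Q = (1, 5).
Double-and-add on 5 = (101)₂. Start with Q = (1, 5) for the leading 1-bit.
double: tangent at (1, 5): λ = (3·1² + 14)/(2·5) ≡ 17/10. 10⁻¹ ≡ 7 (mod 23), so λ ≡ 17·7 ≡ 4.
  x = λ² - 1 - 1 = 16 - 2 ≡ 14; y = λ·(1 - 14) - 5 ≡ 12. → (14, 12)
double: tangent at (14, 12): λ = (3·14² + 14)/(2·12) ≡ 4/1. 1⁻¹ ≡ 1 (mod 23), so λ ≡ 4·1 ≡ 4.
  x = λ² - 14 - 14 = 16 - 28 ≡ 11; y = λ·(14 - 11) - 12 ≡ 0. → (11, 0)
add Q: (11, 0) + (1, 5). λ = (5 - 0)/(1 - 11) ≡ 5/13 mod 23. 13⁻¹ ≡ 16 (mod 23), so λ ≡ 11.
  x = λ² - 11 - 1 = 121 - 12 ≡ 17; y = λ·(11 - 17) - 0 ≡ 3. → (17, 3)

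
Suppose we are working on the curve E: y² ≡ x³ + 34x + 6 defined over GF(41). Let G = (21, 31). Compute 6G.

(1, 0)

Double-and-add on 6 = (110)₂. Start with G = (21, 31) for the leading 1-bit.
double: tangent at (21, 31): λ = (3·21² + 34)/(2·31) ≡ 4/21. 21⁻¹ ≡ 2 (mod 41) since 21·2 = 42 ≡ 1, so λ ≡ 4·2 ≡ 8.
  x = λ² - 21 - 21 = 64 - 42 ≡ 22; y = λ·(21 - 22) - 31 ≡ 2. → (22, 2)
add G: (22, 2) + (21, 31). λ = (31 - 2)/(21 - 22) ≡ 29/40 mod 41. 40⁻¹ ≡ 40 (mod 41) since 40·40 = 1600 ≡ 1, so λ ≡ 12.
  x = λ² - 22 - 21 = 144 - 43 ≡ 19; y = λ·(22 - 19) - 2 ≡ 34. → (19, 34)
double: tangent at (19, 34): λ = (3·19² + 34)/(2·34) ≡ 10/27. 27⁻¹ ≡ 38 (mod 41), so λ ≡ 10·38 ≡ 11.
  x = λ² - 19 - 19 = 121 - 38 ≡ 1; y = λ·(19 - 1) - 34 ≡ 0. → (1, 0)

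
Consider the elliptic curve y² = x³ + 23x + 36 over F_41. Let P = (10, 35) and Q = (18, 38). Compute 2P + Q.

(3, 38)

First 2P:
Repeated addition: build up to 2P.
2P: tangent at (10, 35): λ = (3·10² + 23)/(2·35) ≡ 36/29. 29⁻¹ ≡ 17 (mod 41) since 29·17 = 493 ≡ 1, so λ ≡ 36·17 ≡ 38.
  x = λ² - 10 - 10 = 1444 - 20 ≡ 30; y = λ·(10 - 30) - 35 ≡ 25. → (30, 25)
2P = (30, 25).
Finally 2P + Q:
(30, 25) + (18, 38). λ = (38 - 25)/(18 - 30) ≡ 13/29 mod 41. 29⁻¹ ≡ 17 (mod 41), so λ ≡ 16.
  x = λ² - 30 - 18 = 256 - 48 ≡ 3; y = λ·(30 - 3) - 25 ≡ 38. → (3, 38)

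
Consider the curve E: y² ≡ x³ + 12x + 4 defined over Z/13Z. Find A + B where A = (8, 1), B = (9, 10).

(12, 2)

(8, 1) + (9, 10). λ = (10 - 1)/(9 - 8) ≡ 9/1 mod 13. 1⁻¹ ≡ 1 (mod 13), so λ ≡ 9.
  x = λ² - 8 - 9 = 81 - 17 ≡ 12; y = λ·(8 - 12) - 1 ≡ 2. → (12, 2)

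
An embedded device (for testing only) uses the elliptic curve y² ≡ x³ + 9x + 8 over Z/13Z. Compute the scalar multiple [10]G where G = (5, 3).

(5, 3)

Double-and-add on 10 = (1010)₂. Start with G = (5, 3) for the leading 1-bit.
double: tangent at (5, 3): λ = (3·5² + 9)/(2·3) ≡ 6/6. 6⁻¹ ≡ 11 (mod 13), so λ ≡ 6·11 ≡ 1.
  x = λ² - 5 - 5 = 1 - 10 ≡ 4; y = λ·(5 - 4) - 3 ≡ 11. → (4, 11)
double: tangent at (4, 11): λ = (3·4² + 9)/(2·11) ≡ 5/9. 9⁻¹ ≡ 3 (mod 13) since 9·3 = 27 ≡ 1, so λ ≡ 5·3 ≡ 2.
  x = λ² - 4 - 4 = 4 - 8 ≡ 9; y = λ·(4 - 9) - 11 ≡ 5. → (9, 5)
add G: (9, 5) + (5, 3). λ = (3 - 5)/(5 - 9) ≡ 11/9 mod 13. 9⁻¹ ≡ 3 (mod 13) since 9·3 = 27 ≡ 1, so λ ≡ 7.
  x = λ² - 9 - 5 = 49 - 14 ≡ 9; y = λ·(9 - 9) - 5 ≡ 8. → (9, 8)
double: tangent at (9, 8): λ = (3·9² + 9)/(2·8) ≡ 5/3. 3⁻¹ ≡ 9 (mod 13), so λ ≡ 5·9 ≡ 6.
  x = λ² - 9 - 9 = 36 - 18 ≡ 5; y = λ·(9 - 5) - 8 ≡ 3. → (5, 3)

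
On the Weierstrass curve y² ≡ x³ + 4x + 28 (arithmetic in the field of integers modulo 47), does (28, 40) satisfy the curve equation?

y² = 40² ≡ 2; x³ + 4x + 28 = 22092 ≡ 2 (mod 47). 2 = 2.

yes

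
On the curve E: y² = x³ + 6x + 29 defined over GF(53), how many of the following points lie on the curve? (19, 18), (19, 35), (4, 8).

(19, 18): 18² ≡ 6, rhs ≡ 6 → on.
(19, 35): 35² ≡ 6, rhs ≡ 6 → on.
(4, 8): 8² ≡ 11, rhs ≡ 11 → on.

3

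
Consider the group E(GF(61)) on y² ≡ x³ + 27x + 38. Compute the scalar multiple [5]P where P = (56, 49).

(49, 50)

Repeated addition: build up to 5P.
2P: tangent at (56, 49): λ = (3·56² + 27)/(2·49) ≡ 41/37. 37⁻¹ ≡ 33 (mod 61), so λ ≡ 41·33 ≡ 11.
  x = λ² - 56 - 56 = 121 - 112 ≡ 9; y = λ·(56 - 9) - 49 ≡ 41. → (9, 41)
3P: (9, 41) + (56, 49). λ = (49 - 41)/(56 - 9) ≡ 8/47 mod 61. 47⁻¹ ≡ 13 (mod 61), so λ ≡ 43.
  x = λ² - 9 - 56 = 1849 - 65 ≡ 15; y = λ·(9 - 15) - 41 ≡ 6. → (15, 6)
4P: (15, 6) + (56, 49). λ = (49 - 6)/(56 - 15) ≡ 43/41 mod 61. 41⁻¹ ≡ 3 (mod 61), so λ ≡ 7.
  x = λ² - 15 - 56 = 49 - 71 ≡ 39; y = λ·(15 - 39) - 6 ≡ 9. → (39, 9)
5P: (39, 9) + (56, 49). λ = (49 - 9)/(56 - 39) ≡ 40/17 mod 61. 17⁻¹ ≡ 18 (mod 61) since 17·18 = 306 ≡ 1, so λ ≡ 49.
  x = λ² - 39 - 56 = 2401 - 95 ≡ 49; y = λ·(39 - 49) - 9 ≡ 50. → (49, 50)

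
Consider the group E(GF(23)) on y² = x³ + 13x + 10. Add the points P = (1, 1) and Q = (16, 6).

(1, 1) + (16, 6). λ = (6 - 1)/(16 - 1) ≡ 5/15 mod 23. 15⁻¹ ≡ 20 (mod 23), so λ ≡ 8.
  x = λ² - 1 - 16 = 64 - 17 ≡ 1; y = λ·(1 - 1) - 1 ≡ 22. → (1, 22)

(1, 22)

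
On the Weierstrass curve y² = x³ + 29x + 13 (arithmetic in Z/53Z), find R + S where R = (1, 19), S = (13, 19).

(39, 34)

(1, 19) + (13, 19). λ = (19 - 19)/(13 - 1) ≡ 0/12 mod 53. 12⁻¹ ≡ 31 (mod 53) since 12·31 = 372 ≡ 1, so λ ≡ 0.
  x = λ² - 1 - 13 = 0 - 14 ≡ 39; y = λ·(1 - 39) - 19 ≡ 34. → (39, 34)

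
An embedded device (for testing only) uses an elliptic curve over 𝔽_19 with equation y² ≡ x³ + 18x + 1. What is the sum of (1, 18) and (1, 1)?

The two points share x = 1 and their y-coordinates satisfy 18 + 1 ≡ 0 (mod 19), so they are inverses. Their sum is O.

O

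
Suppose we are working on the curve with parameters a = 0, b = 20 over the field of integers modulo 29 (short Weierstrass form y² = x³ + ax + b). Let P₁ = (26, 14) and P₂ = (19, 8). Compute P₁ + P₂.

(9, 13)

(26, 14) + (19, 8). λ = (8 - 14)/(19 - 26) ≡ 23/22 mod 29. 22⁻¹ ≡ 4 (mod 29) since 22·4 = 88 ≡ 1, so λ ≡ 5.
  x = λ² - 26 - 19 = 25 - 45 ≡ 9; y = λ·(26 - 9) - 14 ≡ 13. → (9, 13)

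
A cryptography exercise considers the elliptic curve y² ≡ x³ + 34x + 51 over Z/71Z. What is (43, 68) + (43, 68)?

tangent at (43, 68): λ = (3·43² + 34)/(2·68) ≡ 43/65. 65⁻¹ ≡ 59 (mod 71) since 65·59 = 3835 ≡ 1, so λ ≡ 43·59 ≡ 52.
  x = λ² - 43 - 43 = 2704 - 86 ≡ 62; y = λ·(43 - 62) - 68 ≡ 9. → (62, 9)

(62, 9)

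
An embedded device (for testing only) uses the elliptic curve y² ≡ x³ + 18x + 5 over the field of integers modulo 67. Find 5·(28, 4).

Write G = (28, 4).
Double-and-add on 5 = (101)₂. Start with G = (28, 4) for the leading 1-bit.
double: tangent at (28, 4): λ = (3·28² + 18)/(2·4) ≡ 25/8. 8⁻¹ ≡ 42 (mod 67) since 8·42 = 336 ≡ 1, so λ ≡ 25·42 ≡ 45.
  x = λ² - 28 - 28 = 2025 - 56 ≡ 26; y = λ·(28 - 26) - 4 ≡ 19. → (26, 19)
double: tangent at (26, 19): λ = (3·26² + 18)/(2·19) ≡ 36/38. 38⁻¹ ≡ 30 (mod 67) since 38·30 = 1140 ≡ 1, so λ ≡ 36·30 ≡ 8.
  x = λ² - 26 - 26 = 64 - 52 ≡ 12; y = λ·(26 - 12) - 19 ≡ 26. → (12, 26)
add G: (12, 26) + (28, 4). λ = (4 - 26)/(28 - 12) ≡ 45/16 mod 67. 16⁻¹ ≡ 21 (mod 67), so λ ≡ 7.
  x = λ² - 12 - 28 = 49 - 40 ≡ 9; y = λ·(12 - 9) - 26 ≡ 62. → (9, 62)

(9, 62)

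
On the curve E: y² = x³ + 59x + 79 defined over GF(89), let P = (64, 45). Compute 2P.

tangent at (64, 45): λ = (3·64² + 59)/(2·45) ≡ 65/1. 1⁻¹ ≡ 1 (mod 89) since 1·1 = 1 ≡ 1, so λ ≡ 65·1 ≡ 65.
  x = λ² - 64 - 64 = 4225 - 128 ≡ 3; y = λ·(64 - 3) - 45 ≡ 4. → (3, 4)

(3, 4)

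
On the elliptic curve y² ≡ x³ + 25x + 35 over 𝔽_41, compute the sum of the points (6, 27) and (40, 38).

(5, 30)

(6, 27) + (40, 38). λ = (38 - 27)/(40 - 6) ≡ 11/34 mod 41. 34⁻¹ ≡ 35 (mod 41) since 34·35 = 1190 ≡ 1, so λ ≡ 16.
  x = λ² - 6 - 40 = 256 - 46 ≡ 5; y = λ·(6 - 5) - 27 ≡ 30. → (5, 30)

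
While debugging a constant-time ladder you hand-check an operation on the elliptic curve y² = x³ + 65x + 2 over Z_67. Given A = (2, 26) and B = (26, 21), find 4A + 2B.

(46, 37)

First 4A:
Double-and-add on 4 = (100)₂. Start with A = (2, 26) for the leading 1-bit.
double: tangent at (2, 26): λ = (3·2² + 65)/(2·26) ≡ 10/52. 52⁻¹ ≡ 58 (mod 67), so λ ≡ 10·58 ≡ 44.
  x = λ² - 2 - 2 = 1936 - 4 ≡ 56; y = λ·(2 - 56) - 26 ≡ 10. → (56, 10)
double: tangent at (56, 10): λ = (3·56² + 65)/(2·10) ≡ 26/20. 20⁻¹ ≡ 57 (mod 67), so λ ≡ 26·57 ≡ 8.
  x = λ² - 56 - 56 = 64 - 112 ≡ 19; y = λ·(56 - 19) - 10 ≡ 18. → (19, 18)
4A = (19, 18).
Next 2B:
Repeated addition: build up to 2B.
2B: tangent at (26, 21): λ = (3·26² + 65)/(2·21) ≡ 16/42. 42⁻¹ ≡ 8 (mod 67), so λ ≡ 16·8 ≡ 61.
  x = λ² - 26 - 26 = 3721 - 52 ≡ 51; y = λ·(26 - 51) - 21 ≡ 62. → (51, 62)
2B = (51, 62).
Finally 4A + 2B:
(19, 18) + (51, 62). λ = (62 - 18)/(51 - 19) ≡ 44/32 mod 67. 32⁻¹ ≡ 44 (mod 67), so λ ≡ 60.
  x = λ² - 19 - 51 = 3600 - 70 ≡ 46; y = λ·(19 - 46) - 18 ≡ 37. → (46, 37)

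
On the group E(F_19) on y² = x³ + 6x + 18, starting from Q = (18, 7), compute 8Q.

Repeated addition: build up to 8Q.
2Q: tangent at (18, 7): λ = (3·18² + 6)/(2·7) ≡ 9/14. 14⁻¹ ≡ 15 (mod 19), so λ ≡ 9·15 ≡ 2.
  x = λ² - 18 - 18 = 4 - 36 ≡ 6; y = λ·(18 - 6) - 7 ≡ 17. → (6, 17)
3Q: (6, 17) + (18, 7). λ = (7 - 17)/(18 - 6) ≡ 9/12 mod 19. 12⁻¹ ≡ 8 (mod 19), so λ ≡ 15.
  x = λ² - 6 - 18 = 225 - 24 ≡ 11; y = λ·(6 - 11) - 17 ≡ 3. → (11, 3)
4Q: (11, 3) + (18, 7). λ = (7 - 3)/(18 - 11) ≡ 4/7 mod 19. 7⁻¹ ≡ 11 (mod 19), so λ ≡ 6.
  x = λ² - 11 - 18 = 36 - 29 ≡ 7; y = λ·(11 - 7) - 3 ≡ 2. → (7, 2)
5Q: (7, 2) + (18, 7). λ = (7 - 2)/(18 - 7) ≡ 5/11 mod 19. 11⁻¹ ≡ 7 (mod 19), so λ ≡ 16.
  x = λ² - 7 - 18 = 256 - 25 ≡ 3; y = λ·(7 - 3) - 2 ≡ 5. → (3, 5)
6Q: (3, 5) + (18, 7). λ = (7 - 5)/(18 - 3) ≡ 2/15 mod 19. 15⁻¹ ≡ 14 (mod 19), so λ ≡ 9.
  x = λ² - 3 - 18 = 81 - 21 ≡ 3; y = λ·(3 - 3) - 5 ≡ 14. → (3, 14)
7Q: (3, 14) + (18, 7). λ = (7 - 14)/(18 - 3) ≡ 12/15 mod 19. 15⁻¹ ≡ 14 (mod 19) since 15·14 = 210 ≡ 1, so λ ≡ 16.
  x = λ² - 3 - 18 = 256 - 21 ≡ 7; y = λ·(3 - 7) - 14 ≡ 17. → (7, 17)
8Q: (7, 17) + (18, 7). λ = (7 - 17)/(18 - 7) ≡ 9/11 mod 19. 11⁻¹ ≡ 7 (mod 19), so λ ≡ 6.
  x = λ² - 7 - 18 = 36 - 25 ≡ 11; y = λ·(7 - 11) - 17 ≡ 16. → (11, 16)

(11, 16)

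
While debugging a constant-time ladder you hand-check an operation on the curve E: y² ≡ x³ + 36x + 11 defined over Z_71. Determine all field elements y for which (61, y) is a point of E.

x³ + 36x + 11 = 229188 ≡ 0 (mod 71).
Only y = 0 satisfies y² ≡ 0.

0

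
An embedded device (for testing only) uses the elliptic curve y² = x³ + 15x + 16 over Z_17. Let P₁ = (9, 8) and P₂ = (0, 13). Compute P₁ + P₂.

(9, 8) + (0, 13). λ = (13 - 8)/(0 - 9) ≡ 5/8 mod 17. 8⁻¹ ≡ 15 (mod 17) since 8·15 = 120 ≡ 1, so λ ≡ 7.
  x = λ² - 9 - 0 = 49 - 9 ≡ 6; y = λ·(9 - 6) - 8 ≡ 13. → (6, 13)

(6, 13)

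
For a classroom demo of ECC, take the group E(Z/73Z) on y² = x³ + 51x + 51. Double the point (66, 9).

(62, 35)

tangent at (66, 9): λ = (3·66² + 51)/(2·9) ≡ 52/18. 18⁻¹ ≡ 69 (mod 73), so λ ≡ 52·69 ≡ 11.
  x = λ² - 66 - 66 = 121 - 132 ≡ 62; y = λ·(66 - 62) - 9 ≡ 35. → (62, 35)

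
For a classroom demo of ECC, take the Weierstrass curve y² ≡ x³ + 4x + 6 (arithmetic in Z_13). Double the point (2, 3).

(6, 8)

tangent at (2, 3): λ = (3·2² + 4)/(2·3) ≡ 3/6. 6⁻¹ ≡ 11 (mod 13), so λ ≡ 3·11 ≡ 7.
  x = λ² - 2 - 2 = 49 - 4 ≡ 6; y = λ·(2 - 6) - 3 ≡ 8. → (6, 8)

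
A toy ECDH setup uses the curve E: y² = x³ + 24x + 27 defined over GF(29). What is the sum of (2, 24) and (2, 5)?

O

The two points share x = 2 and their y-coordinates satisfy 24 + 5 ≡ 0 (mod 29), so they are inverses. Their sum is 𝒪.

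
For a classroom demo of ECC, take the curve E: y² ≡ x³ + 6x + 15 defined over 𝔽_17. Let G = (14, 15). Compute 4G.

O

Double-and-add on 4 = (100)₂. Start with G = (14, 15) for the leading 1-bit.
double: tangent at (14, 15): λ = (3·14² + 6)/(2·15) ≡ 16/13. 13⁻¹ ≡ 4 (mod 17), so λ ≡ 16·4 ≡ 13.
  x = λ² - 14 - 14 = 169 - 28 ≡ 5; y = λ·(14 - 5) - 15 ≡ 0. → (5, 0)
double: (5, 0) + (5, 0): same x and y₁ ≡ -y₂, so the sum is O.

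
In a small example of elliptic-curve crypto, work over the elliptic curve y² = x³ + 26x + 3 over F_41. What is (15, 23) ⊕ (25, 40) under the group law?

(15, 23) + (25, 40). λ = (40 - 23)/(25 - 15) ≡ 17/10 mod 41. 10⁻¹ ≡ 37 (mod 41) since 10·37 = 370 ≡ 1, so λ ≡ 14.
  x = λ² - 15 - 25 = 196 - 40 ≡ 33; y = λ·(15 - 33) - 23 ≡ 12. → (33, 12)

(33, 12)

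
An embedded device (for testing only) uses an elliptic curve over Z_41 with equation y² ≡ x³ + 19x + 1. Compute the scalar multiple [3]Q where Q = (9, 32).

Repeated addition: build up to 3Q.
2Q: tangent at (9, 32): λ = (3·9² + 19)/(2·32) ≡ 16/23. 23⁻¹ ≡ 25 (mod 41), so λ ≡ 16·25 ≡ 31.
  x = λ² - 9 - 9 = 961 - 18 ≡ 0; y = λ·(9 - 0) - 32 ≡ 1. → (0, 1)
3Q: (0, 1) + (9, 32). λ = (32 - 1)/(9 - 0) ≡ 31/9 mod 41. 9⁻¹ ≡ 32 (mod 41) since 9·32 = 288 ≡ 1, so λ ≡ 8.
  x = λ² - 0 - 9 = 64 - 9 ≡ 14; y = λ·(0 - 14) - 1 ≡ 10. → (14, 10)

(14, 10)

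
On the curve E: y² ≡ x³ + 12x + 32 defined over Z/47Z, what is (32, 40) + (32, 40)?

(0, 28)

tangent at (32, 40): λ = (3·32² + 12)/(2·40) ≡ 29/33. 33⁻¹ ≡ 10 (mod 47), so λ ≡ 29·10 ≡ 8.
  x = λ² - 32 - 32 = 64 - 64 ≡ 0; y = λ·(32 - 0) - 40 ≡ 28. → (0, 28)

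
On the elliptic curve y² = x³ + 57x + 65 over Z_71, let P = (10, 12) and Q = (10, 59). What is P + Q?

The two points share x = 10 and their y-coordinates satisfy 12 + 59 ≡ 0 (mod 71), so they are inverses. Their sum is ∞.

O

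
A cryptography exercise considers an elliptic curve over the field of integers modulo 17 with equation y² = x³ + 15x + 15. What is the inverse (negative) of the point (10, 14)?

-(10, 14) = (10, -14 mod 17) = (10, 3).

(10, 3)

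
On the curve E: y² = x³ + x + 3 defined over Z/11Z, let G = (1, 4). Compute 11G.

Repeated addition: build up to 11G.
2G: tangent at (1, 4): λ = (3·1² + 1)/(2·4) ≡ 4/8. 8⁻¹ ≡ 7 (mod 11) since 8·7 = 56 ≡ 1, so λ ≡ 4·7 ≡ 6.
  x = λ² - 1 - 1 = 36 - 2 ≡ 1; y = λ·(1 - 1) - 4 ≡ 7. → (1, 7)
3G: (1, 7) + (1, 4): same x and y₁ ≡ -y₂, so the sum is 𝒪.
4G: 𝒪 + (1, 4) = (1, 4) (identity).
5G: tangent at (1, 4): λ = (3·1² + 1)/(2·4) ≡ 4/8. 8⁻¹ ≡ 7 (mod 11) since 8·7 = 56 ≡ 1, so λ ≡ 4·7 ≡ 6.
  x = λ² - 1 - 1 = 36 - 2 ≡ 1; y = λ·(1 - 1) - 4 ≡ 7. → (1, 7)
6G: (1, 7) + (1, 4): same x and y₁ ≡ -y₂, so the sum is 𝒪.
7G: 𝒪 + (1, 4) = (1, 4) (identity).
8G: tangent at (1, 4): λ = (3·1² + 1)/(2·4) ≡ 4/8. 8⁻¹ ≡ 7 (mod 11), so λ ≡ 4·7 ≡ 6.
  x = λ² - 1 - 1 = 36 - 2 ≡ 1; y = λ·(1 - 1) - 4 ≡ 7. → (1, 7)
9G: (1, 7) + (1, 4): same x and y₁ ≡ -y₂, so the sum is 𝒪.
10G: 𝒪 + (1, 4) = (1, 4) (identity).
11G: tangent at (1, 4): λ = (3·1² + 1)/(2·4) ≡ 4/8. 8⁻¹ ≡ 7 (mod 11), so λ ≡ 4·7 ≡ 6.
  x = λ² - 1 - 1 = 36 - 2 ≡ 1; y = λ·(1 - 1) - 4 ≡ 7. → (1, 7)

(1, 7)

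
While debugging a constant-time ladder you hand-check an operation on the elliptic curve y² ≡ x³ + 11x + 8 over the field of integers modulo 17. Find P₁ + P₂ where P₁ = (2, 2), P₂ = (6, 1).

(2, 2) + (6, 1). λ = (1 - 2)/(6 - 2) ≡ 16/4 mod 17. 4⁻¹ ≡ 13 (mod 17) since 4·13 = 52 ≡ 1, so λ ≡ 4.
  x = λ² - 2 - 6 = 16 - 8 ≡ 8; y = λ·(2 - 8) - 2 ≡ 8. → (8, 8)

(8, 8)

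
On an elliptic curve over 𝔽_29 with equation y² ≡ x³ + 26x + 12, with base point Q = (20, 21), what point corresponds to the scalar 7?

Repeated addition: build up to 7Q.
2Q: tangent at (20, 21): λ = (3·20² + 26)/(2·21) ≡ 8/13. 13⁻¹ ≡ 9 (mod 29), so λ ≡ 8·9 ≡ 14.
  x = λ² - 20 - 20 = 196 - 40 ≡ 11; y = λ·(20 - 11) - 21 ≡ 18. → (11, 18)
3Q: (11, 18) + (20, 21). λ = (21 - 18)/(20 - 11) ≡ 3/9 mod 29. 9⁻¹ ≡ 13 (mod 29), so λ ≡ 10.
  x = λ² - 11 - 20 = 100 - 31 ≡ 11; y = λ·(11 - 11) - 18 ≡ 11. → (11, 11)
4Q: (11, 11) + (20, 21). λ = (21 - 11)/(20 - 11) ≡ 10/9 mod 29. 9⁻¹ ≡ 13 (mod 29) since 9·13 = 117 ≡ 1, so λ ≡ 14.
  x = λ² - 11 - 20 = 196 - 31 ≡ 20; y = λ·(11 - 20) - 11 ≡ 8. → (20, 8)
5Q: (20, 8) + (20, 21): same x and y₁ ≡ -y₂, so the sum is ∞.
6Q: ∞ + (20, 21) = (20, 21) (identity).
7Q: tangent at (20, 21): λ = (3·20² + 26)/(2·21) ≡ 8/13. 13⁻¹ ≡ 9 (mod 29) since 13·9 = 117 ≡ 1, so λ ≡ 8·9 ≡ 14.
  x = λ² - 20 - 20 = 196 - 40 ≡ 11; y = λ·(20 - 11) - 21 ≡ 18. → (11, 18)

(11, 18)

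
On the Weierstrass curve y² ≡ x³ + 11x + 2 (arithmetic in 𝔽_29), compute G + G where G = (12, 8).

tangent at (12, 8): λ = (3·12² + 11)/(2·8) ≡ 8/16. 16⁻¹ ≡ 20 (mod 29) since 16·20 = 320 ≡ 1, so λ ≡ 8·20 ≡ 15.
  x = λ² - 12 - 12 = 225 - 24 ≡ 27; y = λ·(12 - 27) - 8 ≡ 28. → (27, 28)

(27, 28)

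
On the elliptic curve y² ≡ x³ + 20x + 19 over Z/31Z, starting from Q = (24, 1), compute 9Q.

(20, 7)

Double-and-add on 9 = (1001)₂. Start with Q = (24, 1) for the leading 1-bit.
double: tangent at (24, 1): λ = (3·24² + 20)/(2·1) ≡ 12/2. 2⁻¹ ≡ 16 (mod 31) since 2·16 = 32 ≡ 1, so λ ≡ 12·16 ≡ 6.
  x = λ² - 24 - 24 = 36 - 48 ≡ 19; y = λ·(24 - 19) - 1 ≡ 29. → (19, 29)
double: tangent at (19, 29): λ = (3·19² + 20)/(2·29) ≡ 18/27. 27⁻¹ ≡ 23 (mod 31), so λ ≡ 18·23 ≡ 11.
  x = λ² - 19 - 19 = 121 - 38 ≡ 21; y = λ·(19 - 21) - 29 ≡ 11. → (21, 11)
double: tangent at (21, 11): λ = (3·21² + 20)/(2·11) ≡ 10/22. 22⁻¹ ≡ 24 (mod 31) since 22·24 = 528 ≡ 1, so λ ≡ 10·24 ≡ 23.
  x = λ² - 21 - 21 = 529 - 42 ≡ 22; y = λ·(21 - 22) - 11 ≡ 28. → (22, 28)
add Q: (22, 28) + (24, 1). λ = (1 - 28)/(24 - 22) ≡ 4/2 mod 31. 2⁻¹ ≡ 16 (mod 31), so λ ≡ 2.
  x = λ² - 22 - 24 = 4 - 46 ≡ 20; y = λ·(22 - 20) - 28 ≡ 7. → (20, 7)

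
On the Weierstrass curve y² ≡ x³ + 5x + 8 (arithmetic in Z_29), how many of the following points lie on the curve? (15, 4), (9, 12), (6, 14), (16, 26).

2

(15, 4): 4² ≡ 16, rhs ≡ 7 → off.
(9, 12): 12² ≡ 28, rhs ≡ 28 → on.
(6, 14): 14² ≡ 22, rhs ≡ 22 → on.
(16, 26): 26² ≡ 9, rhs ≡ 8 → off.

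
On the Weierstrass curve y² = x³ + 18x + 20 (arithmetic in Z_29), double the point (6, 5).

(18, 12)

tangent at (6, 5): λ = (3·6² + 18)/(2·5) ≡ 10/10. 10⁻¹ ≡ 3 (mod 29) since 10·3 = 30 ≡ 1, so λ ≡ 10·3 ≡ 1.
  x = λ² - 6 - 6 = 1 - 12 ≡ 18; y = λ·(6 - 18) - 5 ≡ 12. → (18, 12)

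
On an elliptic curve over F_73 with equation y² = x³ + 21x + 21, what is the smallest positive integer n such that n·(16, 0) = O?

2P: (16, 0) + (16, 0): same x and y₁ ≡ -y₂, so the sum is O.
2P = O, so the order is 2.

2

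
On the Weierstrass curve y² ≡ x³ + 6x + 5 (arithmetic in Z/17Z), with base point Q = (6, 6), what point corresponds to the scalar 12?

O

Double-and-add on 12 = (1100)₂. Start with Q = (6, 6) for the leading 1-bit.
double: tangent at (6, 6): λ = (3·6² + 6)/(2·6) ≡ 12/12. 12⁻¹ ≡ 10 (mod 17), so λ ≡ 12·10 ≡ 1.
  x = λ² - 6 - 6 = 1 - 12 ≡ 6; y = λ·(6 - 6) - 6 ≡ 11. → (6, 11)
add Q: (6, 11) + (6, 6): same x and y₁ ≡ -y₂, so the sum is ∞.
double: ∞ + ∞ = ∞ (identity).
double: ∞ + ∞ = ∞ (identity).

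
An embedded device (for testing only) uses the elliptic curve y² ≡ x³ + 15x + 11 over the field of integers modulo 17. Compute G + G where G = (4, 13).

tangent at (4, 13): λ = (3·4² + 15)/(2·13) ≡ 12/9. 9⁻¹ ≡ 2 (mod 17), so λ ≡ 12·2 ≡ 7.
  x = λ² - 4 - 4 = 49 - 8 ≡ 7; y = λ·(4 - 7) - 13 ≡ 0. → (7, 0)

(7, 0)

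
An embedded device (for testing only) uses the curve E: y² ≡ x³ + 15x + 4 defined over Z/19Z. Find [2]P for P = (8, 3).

tangent at (8, 3): λ = (3·8² + 15)/(2·3) ≡ 17/6. 6⁻¹ ≡ 16 (mod 19), so λ ≡ 17·16 ≡ 6.
  x = λ² - 8 - 8 = 36 - 16 ≡ 1; y = λ·(8 - 1) - 3 ≡ 1. → (1, 1)

(1, 1)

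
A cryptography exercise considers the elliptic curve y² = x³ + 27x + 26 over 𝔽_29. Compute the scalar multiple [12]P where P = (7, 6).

Repeated addition: build up to 12P.
2P: tangent at (7, 6): λ = (3·7² + 27)/(2·6) ≡ 0/12. 12⁻¹ ≡ 17 (mod 29), so λ ≡ 0·17 ≡ 0.
  x = λ² - 7 - 7 = 0 - 14 ≡ 15; y = λ·(7 - 15) - 6 ≡ 23. → (15, 23)
3P: (15, 23) + (7, 6). λ = (6 - 23)/(7 - 15) ≡ 12/21 mod 29. 21⁻¹ ≡ 18 (mod 29) since 21·18 = 378 ≡ 1, so λ ≡ 13.
  x = λ² - 15 - 7 = 169 - 22 ≡ 2; y = λ·(15 - 2) - 23 ≡ 1. → (2, 1)
4P: (2, 1) + (7, 6). λ = (6 - 1)/(7 - 2) ≡ 5/5 mod 29. 5⁻¹ ≡ 6 (mod 29), so λ ≡ 1.
  x = λ² - 2 - 7 = 1 - 9 ≡ 21; y = λ·(2 - 21) - 1 ≡ 9. → (21, 9)
5P: (21, 9) + (7, 6). λ = (6 - 9)/(7 - 21) ≡ 26/15 mod 29. 15⁻¹ ≡ 2 (mod 29), so λ ≡ 23.
  x = λ² - 21 - 7 = 529 - 28 ≡ 8; y = λ·(21 - 8) - 9 ≡ 0. → (8, 0)
6P: (8, 0) + (7, 6). λ = (6 - 0)/(7 - 8) ≡ 6/28 mod 29. 28⁻¹ ≡ 28 (mod 29), so λ ≡ 23.
  x = λ² - 8 - 7 = 529 - 15 ≡ 21; y = λ·(8 - 21) - 0 ≡ 20. → (21, 20)
7P: (21, 20) + (7, 6). λ = (6 - 20)/(7 - 21) ≡ 15/15 mod 29. 15⁻¹ ≡ 2 (mod 29), so λ ≡ 1.
  x = λ² - 21 - 7 = 1 - 28 ≡ 2; y = λ·(21 - 2) - 20 ≡ 28. → (2, 28)
8P: (2, 28) + (7, 6). λ = (6 - 28)/(7 - 2) ≡ 7/5 mod 29. 5⁻¹ ≡ 6 (mod 29), so λ ≡ 13.
  x = λ² - 2 - 7 = 169 - 9 ≡ 15; y = λ·(2 - 15) - 28 ≡ 6. → (15, 6)
9P: (15, 6) + (7, 6). λ = (6 - 6)/(7 - 15) ≡ 0/21 mod 29. 21⁻¹ ≡ 18 (mod 29), so λ ≡ 0.
  x = λ² - 15 - 7 = 0 - 22 ≡ 7; y = λ·(15 - 7) - 6 ≡ 23. → (7, 23)
10P: (7, 23) + (7, 6): same x and y₁ ≡ -y₂, so the sum is 𝒪.
11P: 𝒪 + (7, 6) = (7, 6) (identity).
12P: tangent at (7, 6): λ = (3·7² + 27)/(2·6) ≡ 0/12. 12⁻¹ ≡ 17 (mod 29), so λ ≡ 0·17 ≡ 0.
  x = λ² - 7 - 7 = 0 - 14 ≡ 15; y = λ·(7 - 15) - 6 ≡ 23. → (15, 23)

(15, 23)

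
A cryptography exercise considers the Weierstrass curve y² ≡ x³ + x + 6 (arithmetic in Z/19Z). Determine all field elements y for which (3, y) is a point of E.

6, 13

x³ + 1x + 6 = 36 ≡ 17 (mod 19).
Square roots of 17 mod 19: 6 and 13 (since 6² = 36 ≡ 17).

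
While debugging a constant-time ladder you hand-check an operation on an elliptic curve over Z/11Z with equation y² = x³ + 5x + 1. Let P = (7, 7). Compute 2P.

(6, 7)

tangent at (7, 7): λ = (3·7² + 5)/(2·7) ≡ 9/3. 3⁻¹ ≡ 4 (mod 11) since 3·4 = 12 ≡ 1, so λ ≡ 9·4 ≡ 3.
  x = λ² - 7 - 7 = 9 - 14 ≡ 6; y = λ·(7 - 6) - 7 ≡ 7. → (6, 7)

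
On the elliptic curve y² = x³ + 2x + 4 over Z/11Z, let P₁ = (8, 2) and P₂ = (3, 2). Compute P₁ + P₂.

(0, 9)

(8, 2) + (3, 2). λ = (2 - 2)/(3 - 8) ≡ 0/6 mod 11. 6⁻¹ ≡ 2 (mod 11), so λ ≡ 0.
  x = λ² - 8 - 3 = 0 - 11 ≡ 0; y = λ·(8 - 0) - 2 ≡ 9. → (0, 9)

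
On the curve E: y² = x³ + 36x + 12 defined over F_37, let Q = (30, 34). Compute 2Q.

tangent at (30, 34): λ = (3·30² + 36)/(2·34) ≡ 35/31. 31⁻¹ ≡ 6 (mod 37) since 31·6 = 186 ≡ 1, so λ ≡ 35·6 ≡ 25.
  x = λ² - 30 - 30 = 625 - 60 ≡ 10; y = λ·(30 - 10) - 34 ≡ 22. → (10, 22)

(10, 22)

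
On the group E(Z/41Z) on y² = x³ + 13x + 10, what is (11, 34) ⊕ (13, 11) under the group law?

(11, 34) + (13, 11). λ = (11 - 34)/(13 - 11) ≡ 18/2 mod 41. 2⁻¹ ≡ 21 (mod 41), so λ ≡ 9.
  x = λ² - 11 - 13 = 81 - 24 ≡ 16; y = λ·(11 - 16) - 34 ≡ 3. → (16, 3)

(16, 3)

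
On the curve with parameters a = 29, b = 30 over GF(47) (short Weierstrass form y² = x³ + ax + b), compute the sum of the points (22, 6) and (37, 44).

(22, 6) + (37, 44). λ = (44 - 6)/(37 - 22) ≡ 38/15 mod 47. 15⁻¹ ≡ 22 (mod 47), so λ ≡ 37.
  x = λ² - 22 - 37 = 1369 - 59 ≡ 41; y = λ·(22 - 41) - 6 ≡ 43. → (41, 43)

(41, 43)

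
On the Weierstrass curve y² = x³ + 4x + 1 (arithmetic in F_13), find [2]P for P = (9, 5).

(8, 8)

tangent at (9, 5): λ = (3·9² + 4)/(2·5) ≡ 0/10. 10⁻¹ ≡ 4 (mod 13), so λ ≡ 0·4 ≡ 0.
  x = λ² - 9 - 9 = 0 - 18 ≡ 8; y = λ·(9 - 8) - 5 ≡ 8. → (8, 8)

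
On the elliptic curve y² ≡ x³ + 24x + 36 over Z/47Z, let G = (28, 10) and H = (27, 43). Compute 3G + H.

First 3G:
Repeated addition: build up to 3G.
2G: tangent at (28, 10): λ = (3·28² + 24)/(2·10) ≡ 26/20. 20⁻¹ ≡ 40 (mod 47), so λ ≡ 26·40 ≡ 6.
  x = λ² - 28 - 28 = 36 - 56 ≡ 27; y = λ·(28 - 27) - 10 ≡ 43. → (27, 43)
3G: (27, 43) + (28, 10). λ = (10 - 43)/(28 - 27) ≡ 14/1 mod 47. 1⁻¹ ≡ 1 (mod 47), so λ ≡ 14.
  x = λ² - 27 - 28 = 196 - 55 ≡ 0; y = λ·(27 - 0) - 43 ≡ 6. → (0, 6)
3G = (0, 6).
Finally 3G + H:
(0, 6) + (27, 43). λ = (43 - 6)/(27 - 0) ≡ 37/27 mod 47. 27⁻¹ ≡ 7 (mod 47), so λ ≡ 24.
  x = λ² - 0 - 27 = 576 - 27 ≡ 32; y = λ·(0 - 32) - 6 ≡ 25. → (32, 25)

(32, 25)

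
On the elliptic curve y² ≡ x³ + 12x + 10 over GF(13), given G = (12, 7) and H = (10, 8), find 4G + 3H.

First 4G:
Repeated addition: build up to 4G.
2G: tangent at (12, 7): λ = (3·12² + 12)/(2·7) ≡ 2/1. 1⁻¹ ≡ 1 (mod 13) since 1·1 = 1 ≡ 1, so λ ≡ 2·1 ≡ 2.
  x = λ² - 12 - 12 = 4 - 24 ≡ 6; y = λ·(12 - 6) - 7 ≡ 5. → (6, 5)
3G: (6, 5) + (12, 7). λ = (7 - 5)/(12 - 6) ≡ 2/6 mod 13. 6⁻¹ ≡ 11 (mod 13) since 6·11 = 66 ≡ 1, so λ ≡ 9.
  x = λ² - 6 - 12 = 81 - 18 ≡ 11; y = λ·(6 - 11) - 5 ≡ 2. → (11, 2)
4G: (11, 2) + (12, 7). λ = (7 - 2)/(12 - 11) ≡ 5/1 mod 13. 1⁻¹ ≡ 1 (mod 13), so λ ≡ 5.
  x = λ² - 11 - 12 = 25 - 23 ≡ 2; y = λ·(11 - 2) - 2 ≡ 4. → (2, 4)
4G = (2, 4).
Next 3H:
Repeated addition: build up to 3H.
2H: tangent at (10, 8): λ = (3·10² + 12)/(2·8) ≡ 0/3. 3⁻¹ ≡ 9 (mod 13) since 3·9 = 27 ≡ 1, so λ ≡ 0·9 ≡ 0.
  x = λ² - 10 - 10 = 0 - 20 ≡ 6; y = λ·(10 - 6) - 8 ≡ 5. → (6, 5)
3H: (6, 5) + (10, 8). λ = (8 - 5)/(10 - 6) ≡ 3/4 mod 13. 4⁻¹ ≡ 10 (mod 13) since 4·10 = 40 ≡ 1, so λ ≡ 4.
  x = λ² - 6 - 10 = 16 - 16 ≡ 0; y = λ·(6 - 0) - 5 ≡ 6. → (0, 6)
3H = (0, 6).
Finally 4G + 3H:
(2, 4) + (0, 6). λ = (6 - 4)/(0 - 2) ≡ 2/11 mod 13. 11⁻¹ ≡ 6 (mod 13), so λ ≡ 12.
  x = λ² - 2 - 0 = 144 - 2 ≡ 12; y = λ·(2 - 12) - 4 ≡ 6. → (12, 6)

(12, 6)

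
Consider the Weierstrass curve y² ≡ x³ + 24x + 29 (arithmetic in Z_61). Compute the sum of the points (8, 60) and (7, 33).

(8, 60) + (7, 33). λ = (33 - 60)/(7 - 8) ≡ 34/60 mod 61. 60⁻¹ ≡ 60 (mod 61), so λ ≡ 27.
  x = λ² - 8 - 7 = 729 - 15 ≡ 43; y = λ·(8 - 43) - 60 ≡ 32. → (43, 32)

(43, 32)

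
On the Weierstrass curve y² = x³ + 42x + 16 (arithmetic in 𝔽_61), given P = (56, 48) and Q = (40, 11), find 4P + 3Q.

(55, 6)

First 4P:
Double-and-add on 4 = (100)₂. Start with P = (56, 48) for the leading 1-bit.
double: tangent at (56, 48): λ = (3·56² + 42)/(2·48) ≡ 56/35. 35⁻¹ ≡ 7 (mod 61), so λ ≡ 56·7 ≡ 26.
  x = λ² - 56 - 56 = 676 - 112 ≡ 15; y = λ·(56 - 15) - 48 ≡ 42. → (15, 42)
double: tangent at (15, 42): λ = (3·15² + 42)/(2·42) ≡ 46/23. 23⁻¹ ≡ 8 (mod 61), so λ ≡ 46·8 ≡ 2.
  x = λ² - 15 - 15 = 4 - 30 ≡ 35; y = λ·(15 - 35) - 42 ≡ 40. → (35, 40)
4P = (35, 40).
Next 3Q:
Repeated addition: build up to 3Q.
2Q: tangent at (40, 11): λ = (3·40² + 42)/(2·11) ≡ 23/22. 22⁻¹ ≡ 25 (mod 61) since 22·25 = 550 ≡ 1, so λ ≡ 23·25 ≡ 26.
  x = λ² - 40 - 40 = 676 - 80 ≡ 47; y = λ·(40 - 47) - 11 ≡ 51. → (47, 51)
3Q: (47, 51) + (40, 11). λ = (11 - 51)/(40 - 47) ≡ 21/54 mod 61. 54⁻¹ ≡ 26 (mod 61) since 54·26 = 1404 ≡ 1, so λ ≡ 58.
  x = λ² - 47 - 40 = 3364 - 87 ≡ 44; y = λ·(47 - 44) - 51 ≡ 1. → (44, 1)
3Q = (44, 1).
Finally 4P + 3Q:
(35, 40) + (44, 1). λ = (1 - 40)/(44 - 35) ≡ 22/9 mod 61. 9⁻¹ ≡ 34 (mod 61), so λ ≡ 16.
  x = λ² - 35 - 44 = 256 - 79 ≡ 55; y = λ·(35 - 55) - 40 ≡ 6. → (55, 6)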